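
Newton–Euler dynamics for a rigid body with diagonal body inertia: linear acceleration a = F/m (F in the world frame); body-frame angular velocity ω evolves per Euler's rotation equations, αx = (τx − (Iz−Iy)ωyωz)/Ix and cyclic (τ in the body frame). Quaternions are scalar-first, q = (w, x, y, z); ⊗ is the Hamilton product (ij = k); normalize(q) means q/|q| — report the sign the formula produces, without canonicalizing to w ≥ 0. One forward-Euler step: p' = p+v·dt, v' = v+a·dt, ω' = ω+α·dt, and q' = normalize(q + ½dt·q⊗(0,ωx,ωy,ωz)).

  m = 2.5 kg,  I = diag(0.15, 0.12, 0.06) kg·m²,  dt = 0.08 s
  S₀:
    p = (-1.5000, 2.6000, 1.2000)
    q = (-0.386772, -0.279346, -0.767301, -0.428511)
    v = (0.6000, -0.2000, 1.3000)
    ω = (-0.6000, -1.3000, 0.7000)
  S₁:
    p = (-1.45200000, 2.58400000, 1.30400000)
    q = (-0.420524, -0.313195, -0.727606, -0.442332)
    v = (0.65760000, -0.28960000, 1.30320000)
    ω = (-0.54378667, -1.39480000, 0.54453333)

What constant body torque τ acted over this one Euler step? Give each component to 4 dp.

ω₁ − ω₀ = (0.05621333, -0.09480000, -0.15546667)
ω₀×(Iω₀) = (0.0546, -0.0378, -0.0234)
I·α + gyro = (0.1600, -0.1800, -0.1400)

τ = (0.1600, -0.1800, -0.1400)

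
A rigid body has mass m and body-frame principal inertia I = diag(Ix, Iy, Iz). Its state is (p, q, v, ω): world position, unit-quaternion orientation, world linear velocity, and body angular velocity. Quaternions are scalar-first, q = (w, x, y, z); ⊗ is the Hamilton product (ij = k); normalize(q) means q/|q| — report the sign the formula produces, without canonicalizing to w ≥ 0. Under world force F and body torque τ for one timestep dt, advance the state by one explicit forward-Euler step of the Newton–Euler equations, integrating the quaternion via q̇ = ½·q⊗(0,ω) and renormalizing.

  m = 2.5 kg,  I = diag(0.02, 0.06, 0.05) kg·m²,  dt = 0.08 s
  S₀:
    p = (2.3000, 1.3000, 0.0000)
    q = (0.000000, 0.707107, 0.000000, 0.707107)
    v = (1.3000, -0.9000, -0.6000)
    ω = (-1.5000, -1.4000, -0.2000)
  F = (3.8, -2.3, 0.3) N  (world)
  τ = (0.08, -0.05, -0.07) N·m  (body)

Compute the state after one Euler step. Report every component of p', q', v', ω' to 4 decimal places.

p' = (2.4040, 1.2280, -0.0480)
q' = (0.0479, 0.7442, -0.0366, 0.6653)
v' = (1.4216, -0.9736, -0.5904)
ω' = (-1.1688, -1.4547, -0.4464)

p + v·dt = (2.4040, 1.2280, -0.0480)
new velocity v' = (1.4216, -0.9736, -0.5904)
precession coupling ω×(Iω) = (-0.0028, -0.0090, 0.0840)
(τ − ω×Iω)/I = (4.1400, -0.6833, -3.0800)
ω + α·dt = (-1.1688, -1.4547, -0.4464)
Hamilton product q⊗(0,ω) = (1.2020819, 0.9899498, -0.9192391, -0.9899498)
updated quaternion q' = (0.0479, 0.7442, -0.0366, 0.6653)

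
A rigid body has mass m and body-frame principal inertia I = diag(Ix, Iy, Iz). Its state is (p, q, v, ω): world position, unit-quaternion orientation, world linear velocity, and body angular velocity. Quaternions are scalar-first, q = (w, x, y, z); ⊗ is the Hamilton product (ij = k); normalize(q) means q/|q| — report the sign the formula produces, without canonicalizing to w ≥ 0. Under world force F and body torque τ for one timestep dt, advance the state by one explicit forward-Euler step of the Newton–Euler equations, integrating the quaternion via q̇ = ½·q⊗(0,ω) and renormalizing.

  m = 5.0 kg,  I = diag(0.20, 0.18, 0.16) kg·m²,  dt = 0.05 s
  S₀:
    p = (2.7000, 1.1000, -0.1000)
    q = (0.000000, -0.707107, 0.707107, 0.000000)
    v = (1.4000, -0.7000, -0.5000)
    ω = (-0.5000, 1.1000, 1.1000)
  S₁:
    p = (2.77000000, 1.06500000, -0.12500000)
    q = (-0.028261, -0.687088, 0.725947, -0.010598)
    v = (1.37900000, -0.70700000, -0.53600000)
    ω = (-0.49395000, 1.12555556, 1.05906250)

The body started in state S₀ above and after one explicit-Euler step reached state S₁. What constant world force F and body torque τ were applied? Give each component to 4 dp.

v₁ − v₀ = (-0.02100000, -0.00700000, -0.03600000)
applied force F = (-2.1000, -0.7000, -3.6000)
rate change Δω = (0.00605000, 0.02555556, -0.04093750)
gyro term ω₀×Iω₀ = (-0.0242, -0.0220, 0.0110)
applied torque τ = (0.0000, 0.0700, -0.1200)

F = (-2.1000, -0.7000, -3.6000)
τ = (0.0000, 0.0700, -0.1200)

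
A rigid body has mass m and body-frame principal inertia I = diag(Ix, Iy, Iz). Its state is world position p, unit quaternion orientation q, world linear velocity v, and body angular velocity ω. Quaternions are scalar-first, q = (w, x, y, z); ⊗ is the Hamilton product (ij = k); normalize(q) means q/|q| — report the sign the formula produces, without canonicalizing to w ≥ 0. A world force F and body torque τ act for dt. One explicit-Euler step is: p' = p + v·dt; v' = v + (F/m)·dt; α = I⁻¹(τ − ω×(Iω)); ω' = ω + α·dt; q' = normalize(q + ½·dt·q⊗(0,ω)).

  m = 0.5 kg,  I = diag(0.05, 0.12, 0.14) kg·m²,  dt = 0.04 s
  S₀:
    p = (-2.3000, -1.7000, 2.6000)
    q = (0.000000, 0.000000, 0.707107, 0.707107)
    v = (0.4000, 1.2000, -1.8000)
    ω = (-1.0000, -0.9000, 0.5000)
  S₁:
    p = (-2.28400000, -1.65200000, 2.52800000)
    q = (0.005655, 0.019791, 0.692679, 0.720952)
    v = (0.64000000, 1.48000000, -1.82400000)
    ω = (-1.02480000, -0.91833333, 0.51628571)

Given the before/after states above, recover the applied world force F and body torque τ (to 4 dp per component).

velocity change Δv = (0.24000000, 0.28000000, -0.02400000)
m·(v₁−v₀)/dt = (3.0000, 3.5000, -0.3000)
rate change Δω = (-0.02480000, -0.01833333, 0.01628571)
applied torque τ = (-0.0400, -0.0100, 0.1200)

F = (3.0000, 3.5000, -0.3000)
τ = (-0.0400, -0.0100, 0.1200)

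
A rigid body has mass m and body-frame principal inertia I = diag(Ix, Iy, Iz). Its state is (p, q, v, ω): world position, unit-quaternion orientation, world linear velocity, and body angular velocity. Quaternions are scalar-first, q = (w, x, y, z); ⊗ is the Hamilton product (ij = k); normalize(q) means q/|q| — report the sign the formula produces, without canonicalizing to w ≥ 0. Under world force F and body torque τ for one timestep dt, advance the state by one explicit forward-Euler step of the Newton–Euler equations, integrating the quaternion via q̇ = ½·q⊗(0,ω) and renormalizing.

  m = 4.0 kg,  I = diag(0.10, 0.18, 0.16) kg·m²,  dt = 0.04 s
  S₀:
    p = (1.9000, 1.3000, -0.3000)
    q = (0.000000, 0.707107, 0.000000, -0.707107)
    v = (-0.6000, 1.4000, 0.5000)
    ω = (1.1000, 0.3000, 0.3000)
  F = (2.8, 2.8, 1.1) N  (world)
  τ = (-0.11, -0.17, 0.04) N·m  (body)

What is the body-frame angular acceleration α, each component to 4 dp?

α = (-1.0820, -0.8344, 0.0850)

precession coupling ω×(Iω) = (-0.0018, -0.0198, 0.0264)
α = I⁻¹(τ − ω×Iω) = (-1.0820, -0.8344, 0.0850)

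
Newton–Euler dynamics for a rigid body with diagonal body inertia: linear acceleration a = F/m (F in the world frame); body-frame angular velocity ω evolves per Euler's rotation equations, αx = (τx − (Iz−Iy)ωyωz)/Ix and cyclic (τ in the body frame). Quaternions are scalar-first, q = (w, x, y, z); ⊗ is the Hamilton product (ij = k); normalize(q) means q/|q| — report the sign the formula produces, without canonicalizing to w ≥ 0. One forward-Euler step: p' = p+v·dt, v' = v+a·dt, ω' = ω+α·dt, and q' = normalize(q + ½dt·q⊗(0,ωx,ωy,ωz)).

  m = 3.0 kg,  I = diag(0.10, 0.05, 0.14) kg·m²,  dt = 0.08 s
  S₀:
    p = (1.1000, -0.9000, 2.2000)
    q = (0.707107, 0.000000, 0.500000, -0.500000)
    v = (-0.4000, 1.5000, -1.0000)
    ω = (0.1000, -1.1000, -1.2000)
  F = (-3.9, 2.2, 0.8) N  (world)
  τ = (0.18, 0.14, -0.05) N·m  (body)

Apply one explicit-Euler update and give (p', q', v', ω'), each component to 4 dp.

p + v·dt = (1.0680, -0.7800, 2.1200)
v + (F/m)dt = (-0.5040, 1.5587, -0.9787)
α = I⁻¹(τ − ω×Iω) = (0.6120, 2.7040, -0.3964)
ω' = ω + α·dt = (0.1490, -0.8837, -1.2317)
q⊗(0,ω) = (-0.0500000, -1.0792893, -0.8278177, -0.8985284)
q' = normalize(q + ½dt·q⊗(0,ω)) = (0.7036, -0.0431, 0.4659, -0.5348)

p' = (1.0680, -0.7800, 2.1200)
q' = (0.7036, -0.0431, 0.4659, -0.5348)
v' = (-0.5040, 1.5587, -0.9787)
ω' = (0.1490, -0.8837, -1.2317)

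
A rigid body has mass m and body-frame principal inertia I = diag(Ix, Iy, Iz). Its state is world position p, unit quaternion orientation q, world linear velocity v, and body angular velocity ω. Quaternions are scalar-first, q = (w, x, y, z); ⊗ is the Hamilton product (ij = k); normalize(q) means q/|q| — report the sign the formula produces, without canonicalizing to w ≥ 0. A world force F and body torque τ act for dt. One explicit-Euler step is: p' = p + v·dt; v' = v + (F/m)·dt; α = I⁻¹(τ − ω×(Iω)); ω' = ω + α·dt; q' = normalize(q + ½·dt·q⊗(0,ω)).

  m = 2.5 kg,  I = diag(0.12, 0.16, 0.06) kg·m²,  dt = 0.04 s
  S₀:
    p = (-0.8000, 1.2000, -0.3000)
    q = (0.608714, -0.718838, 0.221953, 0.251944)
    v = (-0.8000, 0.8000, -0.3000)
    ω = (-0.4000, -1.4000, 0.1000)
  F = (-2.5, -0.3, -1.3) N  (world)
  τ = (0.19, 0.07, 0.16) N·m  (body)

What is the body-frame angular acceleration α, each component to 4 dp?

precession coupling ω×(Iω) = (0.0140, -0.0024, 0.0224)
(τ − ω×Iω)/I = (1.4667, 0.4525, 2.2933)

α = (1.4667, 0.4525, 2.2933)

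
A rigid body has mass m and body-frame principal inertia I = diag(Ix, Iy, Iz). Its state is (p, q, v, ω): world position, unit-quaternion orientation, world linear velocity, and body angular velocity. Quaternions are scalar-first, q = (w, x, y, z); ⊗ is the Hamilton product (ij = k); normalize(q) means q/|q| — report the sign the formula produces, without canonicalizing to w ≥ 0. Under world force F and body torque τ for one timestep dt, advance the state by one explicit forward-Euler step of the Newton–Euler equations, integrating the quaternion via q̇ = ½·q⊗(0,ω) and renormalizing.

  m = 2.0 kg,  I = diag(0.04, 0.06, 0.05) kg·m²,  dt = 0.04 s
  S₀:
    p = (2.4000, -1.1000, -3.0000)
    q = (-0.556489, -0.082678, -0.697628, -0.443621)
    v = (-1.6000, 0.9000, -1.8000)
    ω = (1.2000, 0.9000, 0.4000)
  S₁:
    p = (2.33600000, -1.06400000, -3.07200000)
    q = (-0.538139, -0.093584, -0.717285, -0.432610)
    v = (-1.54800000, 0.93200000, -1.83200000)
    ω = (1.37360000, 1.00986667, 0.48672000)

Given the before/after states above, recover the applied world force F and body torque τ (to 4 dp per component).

v₁ − v₀ = (0.05200000, 0.03200000, -0.03200000)
applied force F = (2.6000, 1.6000, -1.6000)
ω₁ − ω₀ = (0.17360000, 0.10986667, 0.08672000)
ω₀×(Iω₀) = (-0.0036, -0.0048, 0.0216)
τ = I·(Δω/dt) + ω₀×(Iω₀) = (0.1700, 0.1600, 0.1300)

F = (2.6000, 1.6000, -1.6000)
τ = (0.1700, 0.1600, 0.1300)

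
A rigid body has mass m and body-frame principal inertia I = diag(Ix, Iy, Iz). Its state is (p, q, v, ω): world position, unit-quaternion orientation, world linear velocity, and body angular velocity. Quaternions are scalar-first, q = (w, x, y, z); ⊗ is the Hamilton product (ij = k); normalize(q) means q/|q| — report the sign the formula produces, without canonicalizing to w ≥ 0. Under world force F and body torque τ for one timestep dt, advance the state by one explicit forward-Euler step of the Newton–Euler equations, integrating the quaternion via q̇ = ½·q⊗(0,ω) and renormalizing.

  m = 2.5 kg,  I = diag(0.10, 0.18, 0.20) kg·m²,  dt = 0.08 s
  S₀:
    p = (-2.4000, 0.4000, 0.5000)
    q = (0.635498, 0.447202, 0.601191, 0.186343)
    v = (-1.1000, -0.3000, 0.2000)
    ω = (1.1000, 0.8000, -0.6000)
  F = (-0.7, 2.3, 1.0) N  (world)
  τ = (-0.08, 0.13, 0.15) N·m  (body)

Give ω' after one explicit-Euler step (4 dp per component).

ω' = (1.0437, 0.8284, -0.5682)

precession coupling ω×(Iω) = (-0.0096, 0.0660, 0.0704)
α = I⁻¹(τ − ω×Iω) = (-0.7040, 0.3556, 0.3980)
ω + α·dt = (1.0437, 0.8284, -0.5682)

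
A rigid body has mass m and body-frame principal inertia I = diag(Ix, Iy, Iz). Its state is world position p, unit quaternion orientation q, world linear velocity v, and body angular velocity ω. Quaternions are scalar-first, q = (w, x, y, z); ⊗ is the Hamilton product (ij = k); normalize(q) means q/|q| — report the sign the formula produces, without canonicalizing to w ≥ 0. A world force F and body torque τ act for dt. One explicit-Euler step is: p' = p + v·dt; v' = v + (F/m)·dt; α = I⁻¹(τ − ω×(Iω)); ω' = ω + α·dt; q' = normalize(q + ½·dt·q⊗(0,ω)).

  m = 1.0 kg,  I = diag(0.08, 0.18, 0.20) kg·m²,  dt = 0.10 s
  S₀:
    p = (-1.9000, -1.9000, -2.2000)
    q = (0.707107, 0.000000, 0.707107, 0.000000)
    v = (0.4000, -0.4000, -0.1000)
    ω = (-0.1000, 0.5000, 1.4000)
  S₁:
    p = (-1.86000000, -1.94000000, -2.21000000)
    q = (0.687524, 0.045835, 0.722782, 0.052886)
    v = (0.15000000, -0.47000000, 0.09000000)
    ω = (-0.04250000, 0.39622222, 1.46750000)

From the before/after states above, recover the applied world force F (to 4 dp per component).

F = (-2.5000, -0.7000, 1.9000)

velocity change Δv = (-0.25000000, -0.07000000, 0.19000000)
applied force F = (-2.5000, -0.7000, 1.9000)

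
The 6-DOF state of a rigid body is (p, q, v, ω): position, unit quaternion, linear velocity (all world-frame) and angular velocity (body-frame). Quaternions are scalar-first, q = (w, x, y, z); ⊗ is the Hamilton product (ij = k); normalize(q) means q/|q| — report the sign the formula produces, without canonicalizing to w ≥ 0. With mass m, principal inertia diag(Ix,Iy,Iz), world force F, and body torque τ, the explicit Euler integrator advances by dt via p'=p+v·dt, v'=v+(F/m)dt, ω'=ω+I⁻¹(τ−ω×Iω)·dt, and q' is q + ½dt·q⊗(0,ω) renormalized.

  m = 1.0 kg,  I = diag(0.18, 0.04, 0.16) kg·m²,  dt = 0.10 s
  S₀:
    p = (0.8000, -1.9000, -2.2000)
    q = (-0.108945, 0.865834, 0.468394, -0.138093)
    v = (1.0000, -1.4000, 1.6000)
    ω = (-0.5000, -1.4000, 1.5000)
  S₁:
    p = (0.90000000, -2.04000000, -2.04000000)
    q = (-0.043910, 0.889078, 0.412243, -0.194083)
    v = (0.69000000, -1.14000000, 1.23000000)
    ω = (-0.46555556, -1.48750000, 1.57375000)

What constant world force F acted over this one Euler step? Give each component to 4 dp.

F = (-3.1000, 2.6000, -3.7000)

v₁ − v₀ = (-0.31000000, 0.26000000, -0.37000000)
applied force F = (-3.1000, 2.6000, -3.7000)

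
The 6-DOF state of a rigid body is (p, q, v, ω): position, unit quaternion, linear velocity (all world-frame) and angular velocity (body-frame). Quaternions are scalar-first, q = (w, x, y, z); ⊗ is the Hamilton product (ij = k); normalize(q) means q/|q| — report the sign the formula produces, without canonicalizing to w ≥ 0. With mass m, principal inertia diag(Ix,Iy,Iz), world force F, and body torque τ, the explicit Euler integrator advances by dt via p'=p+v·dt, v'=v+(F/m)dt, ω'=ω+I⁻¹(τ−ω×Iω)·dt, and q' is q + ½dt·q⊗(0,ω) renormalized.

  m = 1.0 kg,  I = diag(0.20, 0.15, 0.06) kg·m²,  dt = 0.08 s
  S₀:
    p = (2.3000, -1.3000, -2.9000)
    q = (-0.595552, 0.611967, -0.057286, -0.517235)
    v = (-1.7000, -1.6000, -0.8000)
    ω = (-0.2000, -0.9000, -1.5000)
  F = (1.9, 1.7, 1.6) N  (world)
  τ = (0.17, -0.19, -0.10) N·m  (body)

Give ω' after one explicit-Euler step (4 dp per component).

α = I⁻¹(τ − ω×Iω) = (1.4575, -1.5467, -1.5167)
ω' = ω + α·dt = (-0.0834, -1.0237, -1.6213)

ω' = (-0.0834, -1.0237, -1.6213)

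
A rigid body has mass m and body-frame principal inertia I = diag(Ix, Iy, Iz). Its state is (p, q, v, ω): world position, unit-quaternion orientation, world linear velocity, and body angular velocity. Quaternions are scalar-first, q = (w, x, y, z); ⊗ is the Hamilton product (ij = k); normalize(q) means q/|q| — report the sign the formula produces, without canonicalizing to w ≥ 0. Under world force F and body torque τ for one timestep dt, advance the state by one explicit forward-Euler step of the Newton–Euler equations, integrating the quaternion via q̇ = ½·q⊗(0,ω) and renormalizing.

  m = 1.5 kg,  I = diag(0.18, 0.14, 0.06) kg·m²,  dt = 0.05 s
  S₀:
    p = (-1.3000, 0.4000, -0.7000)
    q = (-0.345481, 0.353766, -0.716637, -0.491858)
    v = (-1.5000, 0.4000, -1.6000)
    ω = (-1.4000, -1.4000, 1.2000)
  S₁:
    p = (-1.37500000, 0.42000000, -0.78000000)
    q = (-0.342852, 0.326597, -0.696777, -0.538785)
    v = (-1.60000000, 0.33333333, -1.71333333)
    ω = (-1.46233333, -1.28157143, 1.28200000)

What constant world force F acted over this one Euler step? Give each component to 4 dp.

v₁ − v₀ = (-0.10000000, -0.06666667, -0.11333333)
applied force F = (-3.0000, -2.0000, -3.4000)

F = (-3.0000, -2.0000, -3.4000)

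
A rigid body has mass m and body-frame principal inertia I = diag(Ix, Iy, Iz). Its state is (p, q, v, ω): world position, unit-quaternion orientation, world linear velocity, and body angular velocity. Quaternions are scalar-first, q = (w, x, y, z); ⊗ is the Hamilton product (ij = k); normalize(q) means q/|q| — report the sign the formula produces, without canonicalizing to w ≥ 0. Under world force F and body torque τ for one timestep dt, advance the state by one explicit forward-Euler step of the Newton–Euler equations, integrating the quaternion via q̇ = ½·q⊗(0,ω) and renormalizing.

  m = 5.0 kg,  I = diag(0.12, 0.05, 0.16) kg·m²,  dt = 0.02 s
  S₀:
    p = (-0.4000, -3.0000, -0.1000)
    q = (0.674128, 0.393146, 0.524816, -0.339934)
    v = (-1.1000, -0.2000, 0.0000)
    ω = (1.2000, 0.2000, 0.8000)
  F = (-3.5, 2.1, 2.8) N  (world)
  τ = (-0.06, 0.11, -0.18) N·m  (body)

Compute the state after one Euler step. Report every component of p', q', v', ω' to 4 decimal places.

a = (-0.7000, 0.4200, 0.5600)
new position p' = (-0.4220, -3.0040, -0.1000)
v' = v + a·dt = (-1.1140, -0.1916, 0.0112)
angular accel α = (-0.6467, 2.9680, -1.0200)
ω + α·dt = (1.1871, 0.2594, 0.7796)
Hamilton product q⊗(0,ω) = (-0.3047912, 1.2967932, -0.5876120, -0.0118476)
updated quaternion q' = (0.6710, 0.4061, 0.5189, -0.3400)

p' = (-0.4220, -3.0040, -0.1000)
q' = (0.6710, 0.4061, 0.5189, -0.3400)
v' = (-1.1140, -0.1916, 0.0112)
ω' = (1.1871, 0.2594, 0.7796)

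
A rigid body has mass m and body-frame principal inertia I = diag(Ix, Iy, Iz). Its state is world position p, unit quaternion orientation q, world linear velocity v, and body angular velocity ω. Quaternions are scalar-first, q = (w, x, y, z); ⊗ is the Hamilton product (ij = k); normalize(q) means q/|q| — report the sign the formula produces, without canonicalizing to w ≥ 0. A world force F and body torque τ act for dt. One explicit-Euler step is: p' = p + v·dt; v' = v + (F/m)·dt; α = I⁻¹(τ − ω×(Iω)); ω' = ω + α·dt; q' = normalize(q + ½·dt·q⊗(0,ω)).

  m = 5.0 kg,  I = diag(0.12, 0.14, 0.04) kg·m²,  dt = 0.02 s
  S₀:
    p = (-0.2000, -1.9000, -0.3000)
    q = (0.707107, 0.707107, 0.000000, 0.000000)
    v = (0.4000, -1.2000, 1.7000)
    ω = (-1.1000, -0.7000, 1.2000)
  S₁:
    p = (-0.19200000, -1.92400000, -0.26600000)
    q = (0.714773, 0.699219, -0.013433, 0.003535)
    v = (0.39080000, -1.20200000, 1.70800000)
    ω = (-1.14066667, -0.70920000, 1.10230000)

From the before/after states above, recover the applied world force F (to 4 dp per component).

F = (-2.3000, -0.5000, 2.0000)

Δv = v₁−v₀ = (-0.00920000, -0.00200000, 0.00800000)
m·(v₁−v₀)/dt = (-2.3000, -0.5000, 2.0000)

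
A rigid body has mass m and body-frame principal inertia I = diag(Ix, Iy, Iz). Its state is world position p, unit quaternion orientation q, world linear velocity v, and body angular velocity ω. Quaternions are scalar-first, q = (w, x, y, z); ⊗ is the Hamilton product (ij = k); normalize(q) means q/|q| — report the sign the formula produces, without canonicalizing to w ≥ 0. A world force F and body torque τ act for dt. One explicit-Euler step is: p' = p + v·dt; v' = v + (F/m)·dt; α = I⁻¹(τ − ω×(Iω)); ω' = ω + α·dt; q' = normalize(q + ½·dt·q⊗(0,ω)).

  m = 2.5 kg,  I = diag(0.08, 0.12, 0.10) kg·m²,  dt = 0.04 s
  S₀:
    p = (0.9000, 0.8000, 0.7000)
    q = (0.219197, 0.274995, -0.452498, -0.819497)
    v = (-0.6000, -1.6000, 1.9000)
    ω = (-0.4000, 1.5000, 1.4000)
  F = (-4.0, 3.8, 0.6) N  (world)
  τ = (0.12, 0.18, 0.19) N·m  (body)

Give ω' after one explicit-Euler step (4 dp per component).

ω' = (-0.3190, 1.5563, 1.4856)

precession coupling ω×(Iω) = (-0.0420, 0.0112, -0.0240)
(τ − ω×Iω)/I = (2.0250, 1.4067, 2.1400)
new body rate ω' = (-0.3190, 1.5563, 1.4856)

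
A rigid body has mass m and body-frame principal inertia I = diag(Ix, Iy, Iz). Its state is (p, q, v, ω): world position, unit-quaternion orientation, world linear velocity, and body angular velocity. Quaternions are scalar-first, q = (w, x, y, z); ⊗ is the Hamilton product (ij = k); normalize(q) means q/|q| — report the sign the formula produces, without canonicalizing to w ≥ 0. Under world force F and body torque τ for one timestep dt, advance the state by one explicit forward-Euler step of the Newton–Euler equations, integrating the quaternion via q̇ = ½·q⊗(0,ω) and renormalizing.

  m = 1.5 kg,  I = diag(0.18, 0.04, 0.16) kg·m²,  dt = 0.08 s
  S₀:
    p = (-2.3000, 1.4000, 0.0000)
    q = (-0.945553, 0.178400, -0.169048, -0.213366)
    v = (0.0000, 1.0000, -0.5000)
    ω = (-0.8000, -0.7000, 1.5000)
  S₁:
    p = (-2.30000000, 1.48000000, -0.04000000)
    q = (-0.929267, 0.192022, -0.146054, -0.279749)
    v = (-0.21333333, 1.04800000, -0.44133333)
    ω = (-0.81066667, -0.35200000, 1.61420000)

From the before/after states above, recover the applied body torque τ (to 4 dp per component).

ω₁ − ω₀ = (-0.01066667, 0.34800000, 0.11420000)
precession coupling = (-0.1260, -0.0240, -0.0784)
I·α + gyro = (-0.1500, 0.1500, 0.1500)

τ = (-0.1500, 0.1500, 0.1500)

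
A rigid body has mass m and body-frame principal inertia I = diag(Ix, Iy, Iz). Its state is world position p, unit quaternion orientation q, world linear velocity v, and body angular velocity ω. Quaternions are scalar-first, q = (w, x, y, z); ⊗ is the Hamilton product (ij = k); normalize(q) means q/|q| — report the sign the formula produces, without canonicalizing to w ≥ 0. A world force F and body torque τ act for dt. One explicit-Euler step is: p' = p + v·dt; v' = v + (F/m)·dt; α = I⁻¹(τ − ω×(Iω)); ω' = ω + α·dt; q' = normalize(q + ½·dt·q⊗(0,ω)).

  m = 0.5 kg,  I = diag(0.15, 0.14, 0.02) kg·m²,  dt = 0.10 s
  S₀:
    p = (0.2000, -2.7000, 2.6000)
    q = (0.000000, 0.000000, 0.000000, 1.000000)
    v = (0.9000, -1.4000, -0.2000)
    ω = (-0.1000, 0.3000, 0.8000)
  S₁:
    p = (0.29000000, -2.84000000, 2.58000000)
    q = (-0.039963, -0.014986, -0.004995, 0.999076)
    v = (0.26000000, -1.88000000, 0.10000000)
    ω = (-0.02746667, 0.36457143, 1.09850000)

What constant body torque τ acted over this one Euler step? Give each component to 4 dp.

τ = (0.0800, 0.0800, 0.0600)

ω₁ − ω₀ = (0.07253333, 0.06457143, 0.29850000)
ω₀×(Iω₀) = (-0.0288, -0.0104, 0.0003)
I·α + gyro = (0.0800, 0.0800, 0.0600)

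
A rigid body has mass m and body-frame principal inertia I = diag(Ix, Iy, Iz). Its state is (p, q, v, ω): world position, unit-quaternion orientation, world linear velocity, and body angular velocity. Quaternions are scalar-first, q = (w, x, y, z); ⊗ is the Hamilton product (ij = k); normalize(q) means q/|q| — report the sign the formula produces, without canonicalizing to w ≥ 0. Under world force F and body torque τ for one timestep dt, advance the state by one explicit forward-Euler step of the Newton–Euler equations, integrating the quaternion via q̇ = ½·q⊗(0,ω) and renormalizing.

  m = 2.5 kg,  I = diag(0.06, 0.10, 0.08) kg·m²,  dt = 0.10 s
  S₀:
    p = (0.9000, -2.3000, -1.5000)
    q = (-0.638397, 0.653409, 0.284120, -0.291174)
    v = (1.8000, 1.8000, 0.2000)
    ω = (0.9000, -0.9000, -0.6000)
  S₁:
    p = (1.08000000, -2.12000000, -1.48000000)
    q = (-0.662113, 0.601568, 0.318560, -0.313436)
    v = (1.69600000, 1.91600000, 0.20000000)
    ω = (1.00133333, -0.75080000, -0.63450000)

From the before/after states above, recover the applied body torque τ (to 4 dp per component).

τ = (0.0500, 0.1600, -0.0600)

Δω = ω₁−ω₀ = (0.10133333, 0.14920000, -0.03450000)
I·α + gyro = (0.0500, 0.1600, -0.0600)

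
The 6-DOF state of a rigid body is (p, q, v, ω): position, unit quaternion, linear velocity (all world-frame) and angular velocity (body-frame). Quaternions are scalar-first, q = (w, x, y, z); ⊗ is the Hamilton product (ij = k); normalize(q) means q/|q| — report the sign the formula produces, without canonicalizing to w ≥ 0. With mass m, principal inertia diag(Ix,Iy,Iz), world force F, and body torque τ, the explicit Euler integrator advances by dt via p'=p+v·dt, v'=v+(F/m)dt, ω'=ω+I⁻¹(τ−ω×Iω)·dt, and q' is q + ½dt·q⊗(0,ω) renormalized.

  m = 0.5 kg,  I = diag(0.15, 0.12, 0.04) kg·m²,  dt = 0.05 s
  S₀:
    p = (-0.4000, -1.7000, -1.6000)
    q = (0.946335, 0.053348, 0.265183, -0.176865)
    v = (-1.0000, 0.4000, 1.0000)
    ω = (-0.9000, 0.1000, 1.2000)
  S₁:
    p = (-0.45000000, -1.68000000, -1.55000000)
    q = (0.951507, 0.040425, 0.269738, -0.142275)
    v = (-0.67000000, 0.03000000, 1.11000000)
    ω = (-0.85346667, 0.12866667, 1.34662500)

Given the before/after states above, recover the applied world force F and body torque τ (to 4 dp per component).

ω₁ − ω₀ = (0.04653333, 0.02866667, 0.14662500)
τ = I·(Δω/dt) + ω₀×(Iω₀) = (0.1300, -0.0500, 0.1200)
velocity change Δv = (0.33000000, -0.37000000, 0.11000000)
m·(v₁−v₀)/dt = (3.3000, -3.7000, 1.1000)

F = (3.3000, -3.7000, 1.1000)
τ = (0.1300, -0.0500, 0.1200)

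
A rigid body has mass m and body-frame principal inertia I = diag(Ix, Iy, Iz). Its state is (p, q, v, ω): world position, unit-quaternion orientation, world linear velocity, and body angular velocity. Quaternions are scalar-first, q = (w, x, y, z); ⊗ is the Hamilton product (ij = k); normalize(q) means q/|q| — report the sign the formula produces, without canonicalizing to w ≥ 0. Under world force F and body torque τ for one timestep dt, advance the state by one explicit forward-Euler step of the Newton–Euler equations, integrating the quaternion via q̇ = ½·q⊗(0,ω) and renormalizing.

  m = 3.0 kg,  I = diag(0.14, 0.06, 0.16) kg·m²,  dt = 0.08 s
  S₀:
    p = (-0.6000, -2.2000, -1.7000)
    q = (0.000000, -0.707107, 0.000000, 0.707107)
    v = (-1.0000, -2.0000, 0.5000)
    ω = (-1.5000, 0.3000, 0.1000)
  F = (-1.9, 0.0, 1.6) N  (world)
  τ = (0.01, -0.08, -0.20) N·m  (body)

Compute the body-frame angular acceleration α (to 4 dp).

α = (0.0500, -1.3833, -1.4750)

gyro term ω×Iω = (0.0030, 0.0030, 0.0360)
(τ − ω×Iω)/I = (0.0500, -1.3833, -1.4750)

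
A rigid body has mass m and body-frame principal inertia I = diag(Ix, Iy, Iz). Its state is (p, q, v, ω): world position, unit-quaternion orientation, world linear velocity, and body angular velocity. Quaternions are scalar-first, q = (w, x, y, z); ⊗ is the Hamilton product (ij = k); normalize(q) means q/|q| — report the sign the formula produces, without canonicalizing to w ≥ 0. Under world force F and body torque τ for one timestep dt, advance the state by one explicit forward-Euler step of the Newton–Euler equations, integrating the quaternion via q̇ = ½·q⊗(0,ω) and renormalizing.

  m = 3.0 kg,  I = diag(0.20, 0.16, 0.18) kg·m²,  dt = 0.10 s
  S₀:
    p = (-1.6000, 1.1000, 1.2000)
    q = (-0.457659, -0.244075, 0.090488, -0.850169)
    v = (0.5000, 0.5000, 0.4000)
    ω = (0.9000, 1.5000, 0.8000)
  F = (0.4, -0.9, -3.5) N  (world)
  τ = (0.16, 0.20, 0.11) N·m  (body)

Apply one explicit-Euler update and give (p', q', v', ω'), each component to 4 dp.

ω×(Iω) gyroscopic = (0.0240, 0.0144, -0.0540)
angular accel α = (0.6800, 1.1600, 0.9111)
ω + α·dt = (0.9680, 1.6160, 0.8911)
2q̇ = q⊗(0,ω) = (0.7640707, 0.9357508, -1.2563806, -0.8136789)
q' = normalize(q + ½dt·q⊗(0,ω)) = (-0.4175, -0.1964, 0.0275, -0.8868)
new position p' = (-1.5500, 1.1500, 1.2400)
v + (F/m)dt = (0.5133, 0.4700, 0.2833)

p' = (-1.5500, 1.1500, 1.2400)
q' = (-0.4175, -0.1964, 0.0275, -0.8868)
v' = (0.5133, 0.4700, 0.2833)
ω' = (0.9680, 1.6160, 0.8911)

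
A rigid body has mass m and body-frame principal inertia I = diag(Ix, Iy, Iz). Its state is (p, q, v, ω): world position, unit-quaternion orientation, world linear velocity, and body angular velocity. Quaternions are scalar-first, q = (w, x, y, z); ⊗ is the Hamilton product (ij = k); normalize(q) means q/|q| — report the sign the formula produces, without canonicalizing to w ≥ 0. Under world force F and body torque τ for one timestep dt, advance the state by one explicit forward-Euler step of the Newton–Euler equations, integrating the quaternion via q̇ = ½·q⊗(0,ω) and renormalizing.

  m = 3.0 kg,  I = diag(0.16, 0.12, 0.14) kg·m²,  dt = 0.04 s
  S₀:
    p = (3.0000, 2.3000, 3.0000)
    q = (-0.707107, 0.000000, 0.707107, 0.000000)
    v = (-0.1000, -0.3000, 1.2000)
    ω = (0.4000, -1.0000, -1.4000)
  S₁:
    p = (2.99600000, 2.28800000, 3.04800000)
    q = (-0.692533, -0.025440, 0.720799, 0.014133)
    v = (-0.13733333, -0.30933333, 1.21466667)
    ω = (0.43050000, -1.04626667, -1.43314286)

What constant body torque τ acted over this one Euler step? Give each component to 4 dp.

Δω = ω₁−ω₀ = (0.03050000, -0.04626667, -0.03314286)
precession coupling = (0.0280, -0.0112, 0.0160)
applied torque τ = (0.1500, -0.1500, -0.1000)

τ = (0.1500, -0.1500, -0.1000)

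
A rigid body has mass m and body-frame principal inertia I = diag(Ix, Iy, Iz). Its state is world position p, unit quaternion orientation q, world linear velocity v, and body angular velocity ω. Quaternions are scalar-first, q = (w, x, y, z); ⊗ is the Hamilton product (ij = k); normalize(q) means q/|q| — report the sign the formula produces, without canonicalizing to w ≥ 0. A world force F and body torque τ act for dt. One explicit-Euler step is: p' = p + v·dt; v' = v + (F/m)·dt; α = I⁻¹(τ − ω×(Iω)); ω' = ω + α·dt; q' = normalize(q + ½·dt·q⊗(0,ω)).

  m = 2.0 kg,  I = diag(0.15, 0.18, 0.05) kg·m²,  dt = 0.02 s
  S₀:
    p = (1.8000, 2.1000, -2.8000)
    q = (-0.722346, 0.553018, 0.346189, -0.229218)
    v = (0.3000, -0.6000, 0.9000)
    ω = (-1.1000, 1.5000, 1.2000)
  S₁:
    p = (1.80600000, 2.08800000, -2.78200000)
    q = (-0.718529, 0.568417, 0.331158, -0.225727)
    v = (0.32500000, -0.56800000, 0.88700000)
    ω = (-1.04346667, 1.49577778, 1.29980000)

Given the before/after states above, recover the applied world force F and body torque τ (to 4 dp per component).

rate change Δω = (0.05653333, -0.00422222, 0.09980000)
precession coupling = (-0.2340, -0.1320, -0.0495)
applied torque τ = (0.1900, -0.1700, 0.2000)
Δv = v₁−v₀ = (0.02500000, 0.03200000, -0.01300000)
F = m·Δv/dt = (2.5000, 3.2000, -1.3000)

F = (2.5000, 3.2000, -1.3000)
τ = (0.1900, -0.1700, 0.2000)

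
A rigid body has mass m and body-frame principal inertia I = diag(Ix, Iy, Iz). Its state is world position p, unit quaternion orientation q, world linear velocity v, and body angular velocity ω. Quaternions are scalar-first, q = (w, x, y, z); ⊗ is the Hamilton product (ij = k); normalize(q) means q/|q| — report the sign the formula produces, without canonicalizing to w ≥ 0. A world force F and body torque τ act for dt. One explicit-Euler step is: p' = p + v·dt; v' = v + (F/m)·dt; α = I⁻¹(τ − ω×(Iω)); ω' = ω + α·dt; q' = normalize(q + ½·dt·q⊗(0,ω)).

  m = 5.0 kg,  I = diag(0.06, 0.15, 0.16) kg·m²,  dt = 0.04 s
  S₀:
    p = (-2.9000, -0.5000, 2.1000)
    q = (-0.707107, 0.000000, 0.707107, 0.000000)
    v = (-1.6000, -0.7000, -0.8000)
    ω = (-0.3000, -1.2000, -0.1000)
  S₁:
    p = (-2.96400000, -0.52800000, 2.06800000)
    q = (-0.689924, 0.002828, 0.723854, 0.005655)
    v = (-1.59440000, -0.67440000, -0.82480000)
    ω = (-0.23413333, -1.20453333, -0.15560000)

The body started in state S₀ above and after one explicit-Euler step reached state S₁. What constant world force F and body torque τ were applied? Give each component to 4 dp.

F = (0.7000, 3.2000, -3.1000)
τ = (0.1000, -0.0200, -0.1900)

v₁ − v₀ = (0.00560000, 0.02560000, -0.02480000)
m·(v₁−v₀)/dt = (0.7000, 3.2000, -3.1000)
rate change Δω = (0.06586667, -0.00453333, -0.05560000)
applied torque τ = (0.1000, -0.0200, -0.1900)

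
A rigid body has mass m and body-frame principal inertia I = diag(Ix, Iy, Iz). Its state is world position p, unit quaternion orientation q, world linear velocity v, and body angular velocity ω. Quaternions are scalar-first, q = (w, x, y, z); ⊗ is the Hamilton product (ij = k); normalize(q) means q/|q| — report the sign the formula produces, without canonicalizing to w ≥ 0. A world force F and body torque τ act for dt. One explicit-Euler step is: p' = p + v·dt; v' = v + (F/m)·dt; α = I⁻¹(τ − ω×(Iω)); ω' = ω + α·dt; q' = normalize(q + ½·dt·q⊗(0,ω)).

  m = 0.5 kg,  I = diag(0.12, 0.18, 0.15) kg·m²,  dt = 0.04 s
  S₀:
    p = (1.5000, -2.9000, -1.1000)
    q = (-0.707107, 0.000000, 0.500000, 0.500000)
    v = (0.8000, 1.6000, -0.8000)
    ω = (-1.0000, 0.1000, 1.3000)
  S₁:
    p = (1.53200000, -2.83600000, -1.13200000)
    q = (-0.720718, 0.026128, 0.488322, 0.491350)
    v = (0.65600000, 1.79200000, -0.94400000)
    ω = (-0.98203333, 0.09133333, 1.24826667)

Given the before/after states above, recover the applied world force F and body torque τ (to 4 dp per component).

velocity change Δv = (-0.14400000, 0.19200000, -0.14400000)
F = m·Δv/dt = (-1.8000, 2.4000, -1.8000)
ω₁ − ω₀ = (0.01796667, -0.00866667, -0.05173333)
ω₀×(Iω₀) = (-0.0039, 0.0390, -0.0060)
τ = I·(Δω/dt) + ω₀×(Iω₀) = (0.0500, 0.0000, -0.2000)

F = (-1.8000, 2.4000, -1.8000)
τ = (0.0500, 0.0000, -0.2000)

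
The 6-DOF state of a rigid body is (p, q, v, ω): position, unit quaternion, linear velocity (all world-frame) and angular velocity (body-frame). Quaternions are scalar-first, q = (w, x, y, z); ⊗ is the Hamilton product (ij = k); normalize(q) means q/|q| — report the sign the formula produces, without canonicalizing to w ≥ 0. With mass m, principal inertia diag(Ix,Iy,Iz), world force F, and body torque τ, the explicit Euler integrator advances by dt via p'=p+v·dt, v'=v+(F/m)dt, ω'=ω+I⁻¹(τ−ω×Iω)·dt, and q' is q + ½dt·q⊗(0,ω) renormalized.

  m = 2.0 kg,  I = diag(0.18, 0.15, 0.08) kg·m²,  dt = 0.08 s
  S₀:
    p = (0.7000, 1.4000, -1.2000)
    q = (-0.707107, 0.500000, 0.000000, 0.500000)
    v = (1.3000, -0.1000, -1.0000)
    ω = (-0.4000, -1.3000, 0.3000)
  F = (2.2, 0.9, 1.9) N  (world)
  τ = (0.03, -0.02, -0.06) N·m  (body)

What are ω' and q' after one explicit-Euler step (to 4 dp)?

angular accel α = (0.0150, -0.0533, -0.5550)
ω' = ω + α·dt = (-0.3988, -1.3043, 0.2556)
2q̇ = q⊗(0,ω) = (0.0500000, 0.9328428, 0.5692391, -0.8621321)
q + ½dt·q⊗(0,ω), renormalized = (-0.7040, 0.5365, 0.0227, 0.4648)

ω' = (-0.3988, -1.3043, 0.2556)
q' = (-0.7040, 0.5365, 0.0227, 0.4648)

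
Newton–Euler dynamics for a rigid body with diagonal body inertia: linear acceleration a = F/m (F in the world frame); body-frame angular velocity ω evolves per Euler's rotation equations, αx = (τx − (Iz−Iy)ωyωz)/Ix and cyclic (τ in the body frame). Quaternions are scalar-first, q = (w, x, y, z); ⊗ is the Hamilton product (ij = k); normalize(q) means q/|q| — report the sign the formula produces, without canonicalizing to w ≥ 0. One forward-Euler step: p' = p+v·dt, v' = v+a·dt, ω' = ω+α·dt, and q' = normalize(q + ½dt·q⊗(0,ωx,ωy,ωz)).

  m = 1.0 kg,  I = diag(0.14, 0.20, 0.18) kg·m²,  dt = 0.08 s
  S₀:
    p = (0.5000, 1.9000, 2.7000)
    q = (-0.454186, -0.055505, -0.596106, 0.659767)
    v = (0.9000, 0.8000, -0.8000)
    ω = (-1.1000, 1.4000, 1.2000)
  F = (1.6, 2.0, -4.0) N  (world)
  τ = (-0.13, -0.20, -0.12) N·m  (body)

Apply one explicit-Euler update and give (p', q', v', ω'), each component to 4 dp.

a = (1.6000, 2.0000, -4.0000)
p + v·dt = (0.5720, 1.9640, 2.6360)
new velocity v' = (1.0280, 0.9600, -1.1200)
gyro term ω×Iω = (-0.0336, 0.0528, -0.0924)
angular accel α = (-0.6886, -1.2640, -0.1533)
new body rate ω' = (-1.1551, 1.2989, 1.1877)
Hamilton product q⊗(0,ω) = (-0.0182275, -1.1393964, -1.2949981, -1.2784468)
q' = normalize(q + ½dt·q⊗(0,ω)) = (-0.4532, -0.1007, -0.6455, 0.6064)

p' = (0.5720, 1.9640, 2.6360)
q' = (-0.4532, -0.1007, -0.6455, 0.6064)
v' = (1.0280, 0.9600, -1.1200)
ω' = (-1.1551, 1.2989, 1.1877)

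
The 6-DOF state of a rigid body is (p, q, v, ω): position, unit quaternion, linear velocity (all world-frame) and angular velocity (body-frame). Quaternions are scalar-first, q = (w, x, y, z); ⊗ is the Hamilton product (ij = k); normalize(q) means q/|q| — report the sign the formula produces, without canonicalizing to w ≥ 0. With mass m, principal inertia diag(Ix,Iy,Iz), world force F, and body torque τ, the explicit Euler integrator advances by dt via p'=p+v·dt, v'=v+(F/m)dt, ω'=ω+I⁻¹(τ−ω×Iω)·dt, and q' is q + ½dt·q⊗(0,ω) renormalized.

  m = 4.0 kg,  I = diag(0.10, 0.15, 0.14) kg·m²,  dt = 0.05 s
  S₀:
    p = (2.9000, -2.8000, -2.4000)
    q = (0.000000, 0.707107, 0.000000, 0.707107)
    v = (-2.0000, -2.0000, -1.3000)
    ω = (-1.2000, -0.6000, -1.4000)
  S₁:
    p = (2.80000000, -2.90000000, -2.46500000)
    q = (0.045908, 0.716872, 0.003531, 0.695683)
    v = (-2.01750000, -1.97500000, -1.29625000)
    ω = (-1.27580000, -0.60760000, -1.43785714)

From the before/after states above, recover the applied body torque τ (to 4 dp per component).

τ = (-0.1600, -0.0900, -0.0700)

ω₁ − ω₀ = (-0.07580000, -0.00760000, -0.03785714)
ω₀×(Iω₀) = (-0.0084, -0.0672, 0.0360)
applied torque τ = (-0.1600, -0.0900, -0.0700)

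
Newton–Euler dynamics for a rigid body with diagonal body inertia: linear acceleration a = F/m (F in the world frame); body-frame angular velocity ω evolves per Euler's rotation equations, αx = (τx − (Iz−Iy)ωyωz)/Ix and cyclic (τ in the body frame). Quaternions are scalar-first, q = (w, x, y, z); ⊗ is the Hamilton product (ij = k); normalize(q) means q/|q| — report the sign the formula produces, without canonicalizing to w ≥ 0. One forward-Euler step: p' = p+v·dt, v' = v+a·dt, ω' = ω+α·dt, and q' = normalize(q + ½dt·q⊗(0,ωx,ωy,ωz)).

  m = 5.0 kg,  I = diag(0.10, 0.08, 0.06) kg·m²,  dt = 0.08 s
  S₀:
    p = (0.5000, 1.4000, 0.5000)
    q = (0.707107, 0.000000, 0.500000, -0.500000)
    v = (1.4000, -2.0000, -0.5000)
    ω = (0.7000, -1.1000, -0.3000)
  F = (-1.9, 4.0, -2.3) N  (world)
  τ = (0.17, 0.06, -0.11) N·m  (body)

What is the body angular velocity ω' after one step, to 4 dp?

ω' = (0.8413, -1.0316, -0.4672)

angular accel α = (1.7660, 0.8550, -2.0900)
ω' = ω + α·dt = (0.8413, -1.0316, -0.4672)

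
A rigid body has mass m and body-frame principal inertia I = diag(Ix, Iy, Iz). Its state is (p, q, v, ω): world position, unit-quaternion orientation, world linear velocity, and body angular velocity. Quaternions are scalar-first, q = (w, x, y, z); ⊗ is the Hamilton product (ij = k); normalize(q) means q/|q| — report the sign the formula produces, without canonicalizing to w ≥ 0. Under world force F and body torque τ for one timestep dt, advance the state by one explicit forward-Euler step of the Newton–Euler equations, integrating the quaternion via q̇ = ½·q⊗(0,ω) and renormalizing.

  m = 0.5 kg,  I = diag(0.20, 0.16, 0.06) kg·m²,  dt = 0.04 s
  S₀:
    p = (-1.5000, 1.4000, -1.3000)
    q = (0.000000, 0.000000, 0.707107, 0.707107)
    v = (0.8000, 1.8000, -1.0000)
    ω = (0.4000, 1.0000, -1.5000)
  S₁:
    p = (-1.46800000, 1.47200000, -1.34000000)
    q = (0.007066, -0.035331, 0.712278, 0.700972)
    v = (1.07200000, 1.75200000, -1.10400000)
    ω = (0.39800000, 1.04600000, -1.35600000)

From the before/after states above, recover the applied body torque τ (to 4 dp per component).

rate change Δω = (-0.00200000, 0.04600000, 0.14400000)
precession coupling = (0.1500, -0.0840, -0.0160)
applied torque τ = (0.1400, 0.1000, 0.2000)

τ = (0.1400, 0.1000, 0.2000)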